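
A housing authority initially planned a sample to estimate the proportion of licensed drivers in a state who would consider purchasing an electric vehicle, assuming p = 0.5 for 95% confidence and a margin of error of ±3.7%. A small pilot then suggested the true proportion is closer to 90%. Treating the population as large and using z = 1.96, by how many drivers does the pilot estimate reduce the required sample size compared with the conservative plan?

449

Conservative (p = 0.5): n = 1.96² × 0.25 / 0.037² ≈ 701.53 → 702.
Using p = 0.90: p(1−p) = 0.0900, so n = 1.96² × 0.0900 / 0.037² ≈ 252.55 → 253.
Reduction: 702 − 253 = 449.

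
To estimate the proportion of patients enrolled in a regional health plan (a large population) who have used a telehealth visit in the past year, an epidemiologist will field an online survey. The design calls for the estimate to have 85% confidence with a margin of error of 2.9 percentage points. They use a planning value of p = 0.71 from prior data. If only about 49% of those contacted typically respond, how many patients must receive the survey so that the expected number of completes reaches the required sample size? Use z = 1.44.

Completed interviews needed: n₀ = 1.44² × 0.2059 / 0.029² ≈ 507.67 → 508.
At a 49% response rate, contacts needed = 508 / 0.49 ≈ 1036.73 → 1037.

1037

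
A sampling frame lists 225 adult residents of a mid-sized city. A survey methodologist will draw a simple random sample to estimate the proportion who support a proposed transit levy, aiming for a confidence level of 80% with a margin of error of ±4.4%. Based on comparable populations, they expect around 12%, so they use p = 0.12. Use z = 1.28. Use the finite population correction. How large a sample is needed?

65

Unadjusted: n₀ = 1.28² × 0.12 × 0.88 / 0.044² ≈ 89.37, so n₀ = 90.
Finite population correction with N = 225: n = n₀ / (1 + (n₀−1)/N) = 90 / (1 + 89/225) = 90 / 1.3956 ≈ 64.49.
Rounding up, n = 65.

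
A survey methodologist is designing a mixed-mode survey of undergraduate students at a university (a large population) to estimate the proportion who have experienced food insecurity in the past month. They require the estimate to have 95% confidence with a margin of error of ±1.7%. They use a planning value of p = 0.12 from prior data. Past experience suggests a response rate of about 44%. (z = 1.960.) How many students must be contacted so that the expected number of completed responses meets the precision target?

3191

Completed interviews needed: n₀ = 1.960² × 0.1056 / 0.017² ≈ 1403.71 → 1404.
At a 44% response rate, contacts needed = 1404 / 0.44 ≈ 3190.91 → 3191.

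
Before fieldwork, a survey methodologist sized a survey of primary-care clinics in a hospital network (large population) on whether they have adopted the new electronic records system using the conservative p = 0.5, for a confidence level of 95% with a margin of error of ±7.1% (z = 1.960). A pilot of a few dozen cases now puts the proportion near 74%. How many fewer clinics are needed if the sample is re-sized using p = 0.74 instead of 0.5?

Conservative (p = 0.5): n = 1.960² × 0.25 / 0.071² ≈ 190.52 → 191.
Using p = 0.74: p(1−p) = 0.1924, so n = 1.960² × 0.1924 / 0.071² ≈ 146.62 → 147.
Reduction: 191 − 147 = 44.

44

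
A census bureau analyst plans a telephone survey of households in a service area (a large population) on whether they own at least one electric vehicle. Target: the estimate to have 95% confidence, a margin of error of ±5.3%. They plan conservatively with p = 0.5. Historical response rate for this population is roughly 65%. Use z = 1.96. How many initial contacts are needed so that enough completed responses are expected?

527

Completed interviews needed: n₀ = 1.96² × 0.2500 / 0.053² ≈ 341.90 → 342.
At a 65% response rate, contacts needed = 342 / 0.65 ≈ 526.15 → 527.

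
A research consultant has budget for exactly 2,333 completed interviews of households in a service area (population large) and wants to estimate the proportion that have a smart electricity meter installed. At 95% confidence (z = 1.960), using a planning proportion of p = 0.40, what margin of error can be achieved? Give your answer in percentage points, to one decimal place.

2.0

SE(p̂) = √[p(1−p)/n] = √[0.2400/2333] = 0.01014.
E = z × SE = 1.960 × 0.01014 = 0.01988, or 2.0 percentage points.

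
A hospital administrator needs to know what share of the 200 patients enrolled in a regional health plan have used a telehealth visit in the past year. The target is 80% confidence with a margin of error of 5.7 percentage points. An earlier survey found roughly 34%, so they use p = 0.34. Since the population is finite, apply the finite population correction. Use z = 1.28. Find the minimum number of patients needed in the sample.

73

Unadjusted: n₀ = 1.28² × 0.34 × 0.66 / 0.057² ≈ 113.16, so n₀ = 114.
Finite population correction with N = 200: n = n₀ / (1 + (n₀−1)/N) = 114 / (1 + 113/200) = 114 / 1.5650 ≈ 72.84.
Rounding up, n = 73.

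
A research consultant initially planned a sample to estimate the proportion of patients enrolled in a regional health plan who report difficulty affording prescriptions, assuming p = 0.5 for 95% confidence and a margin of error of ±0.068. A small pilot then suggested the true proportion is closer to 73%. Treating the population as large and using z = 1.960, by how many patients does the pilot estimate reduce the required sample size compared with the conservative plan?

Conservative (p = 0.5): n = 1.960² × 0.25 / 0.068² ≈ 207.70 → 208.
Using p = 0.73: p(1−p) = 0.1971, so n = 1.960² × 0.1971 / 0.068² ≈ 163.75 → 164.
Reduction: 208 − 164 = 44.

44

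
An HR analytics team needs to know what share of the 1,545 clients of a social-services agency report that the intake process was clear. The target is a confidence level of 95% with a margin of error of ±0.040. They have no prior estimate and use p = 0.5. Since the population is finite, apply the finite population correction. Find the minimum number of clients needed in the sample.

For 95% confidence, z = 1.960.
Unadjusted: n₀ = 1.960² × 0.50 × 0.50 / 0.040² ≈ 600.25, so n₀ = 601.
Finite population correction with N = 1,545: n = n₀ / (1 + (n₀−1)/N) = 601 / (1 + 600/1545) = 601 / 1.3883 ≈ 432.89.
Rounding up, n = 433.

433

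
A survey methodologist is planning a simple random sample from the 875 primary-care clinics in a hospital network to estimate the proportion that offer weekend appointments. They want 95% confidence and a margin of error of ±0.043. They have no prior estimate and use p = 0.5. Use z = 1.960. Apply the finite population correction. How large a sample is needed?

Unadjusted: n₀ = 1.960² × 0.50 × 0.50 / 0.043² ≈ 519.42, so n₀ = 520.
Finite population correction with N = 875: n = n₀ / (1 + (n₀−1)/N) = 520 / (1 + 519/875) = 520 / 1.5931 ≈ 326.40.
Rounding up, n = 327.

327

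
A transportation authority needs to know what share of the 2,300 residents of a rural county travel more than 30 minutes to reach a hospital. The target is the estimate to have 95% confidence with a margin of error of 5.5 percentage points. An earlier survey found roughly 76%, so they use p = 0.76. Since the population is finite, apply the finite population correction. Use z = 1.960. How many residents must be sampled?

211

Unadjusted: n₀ = 1.960² × 0.76 × 0.24 / 0.055² ≈ 231.64, so n₀ = 232.
Finite population correction with N = 2,300: n = n₀ / (1 + (n₀−1)/N) = 232 / (1 + 231/2300) = 232 / 1.1004 ≈ 210.83.
Rounding up, n = 211.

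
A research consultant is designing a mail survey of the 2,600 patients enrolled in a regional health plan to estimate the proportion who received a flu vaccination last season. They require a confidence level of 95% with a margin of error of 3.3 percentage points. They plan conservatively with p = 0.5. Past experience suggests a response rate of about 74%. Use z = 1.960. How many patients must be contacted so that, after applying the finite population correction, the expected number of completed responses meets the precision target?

891

Completed interviews needed (unadjusted): n₀ = 1.960² × 0.2500 / 0.033² ≈ 881.91 → 882.
FPC for N = 2,600: n = 882 / (1 + 881/2600) = 882 / 1.3388 ≈ 658.78 → 659.
At a 74% response rate, contacts needed = 659 / 0.74 ≈ 890.54 → 891.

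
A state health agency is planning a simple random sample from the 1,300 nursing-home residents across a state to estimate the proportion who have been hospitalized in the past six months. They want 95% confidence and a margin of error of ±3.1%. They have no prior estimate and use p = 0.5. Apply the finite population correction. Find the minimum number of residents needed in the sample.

For 95% confidence, z = 1.960.
Unadjusted: n₀ = 1.960² × 0.50 × 0.50 / 0.031² ≈ 999.38, so n₀ = 1000.
Finite population correction with N = 1,300: n = n₀ / (1 + (n₀−1)/N) = 1000 / (1 + 999/1300) = 1000 / 1.7685 ≈ 565.46.
Rounding up, n = 566.

566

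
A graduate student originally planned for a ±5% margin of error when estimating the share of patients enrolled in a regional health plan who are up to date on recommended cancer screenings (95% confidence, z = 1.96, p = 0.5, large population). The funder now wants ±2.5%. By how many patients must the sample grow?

At ±5%: n = 1.96² × 0.2500 / 0.050² ≈ 384.16 → 385.
At ±2.5%: n = 1.96² × 0.2500 / 0.025² ≈ 1536.64 → 1537.
Additional respondents: 1537 − 385 = 1152.

1152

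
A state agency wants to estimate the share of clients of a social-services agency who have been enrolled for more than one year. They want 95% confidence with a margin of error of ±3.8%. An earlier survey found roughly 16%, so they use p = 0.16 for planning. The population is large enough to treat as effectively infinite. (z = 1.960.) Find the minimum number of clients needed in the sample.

With p = 0.16, p(1−p) = 0.1344.
n = z²·p(1−p)/E² = 1.960² × 0.1344 / 0.038² = 3.8416 × 0.1344 / 0.001444 ≈ 357.56.
Rounding up gives n = 358.

358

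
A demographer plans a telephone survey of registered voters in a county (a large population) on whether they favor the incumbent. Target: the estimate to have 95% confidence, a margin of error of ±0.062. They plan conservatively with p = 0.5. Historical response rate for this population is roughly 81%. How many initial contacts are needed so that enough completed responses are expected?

For 95% confidence, z = 1.96.
Completed interviews needed: n₀ = 1.96² × 0.2500 / 0.062² ≈ 249.84 → 250.
At an 81% response rate, contacts needed = 250 / 0.81 ≈ 308.64 → 309.

309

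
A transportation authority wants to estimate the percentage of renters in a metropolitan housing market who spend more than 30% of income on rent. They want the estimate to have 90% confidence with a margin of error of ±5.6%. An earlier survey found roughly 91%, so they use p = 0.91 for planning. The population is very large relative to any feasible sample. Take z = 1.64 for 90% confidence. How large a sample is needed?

With p = 0.91, p(1−p) = 0.0819.
n = z²·p(1−p)/E² = 1.64² × 0.0819 / 0.056² = 2.6896 × 0.0819 / 0.003136 ≈ 70.24.
Rounding up gives n = 71.

71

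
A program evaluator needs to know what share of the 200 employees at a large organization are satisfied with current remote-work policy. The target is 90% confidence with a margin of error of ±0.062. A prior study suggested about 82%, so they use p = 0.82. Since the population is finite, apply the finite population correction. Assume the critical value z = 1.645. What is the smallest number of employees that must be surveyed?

69

Unadjusted: n₀ = 1.645² × 0.82 × 0.18 / 0.062² ≈ 103.90, so n₀ = 104.
Finite population correction with N = 200: n = n₀ / (1 + (n₀−1)/N) = 104 / (1 + 103/200) = 104 / 1.5150 ≈ 68.65.
Rounding up, n = 69.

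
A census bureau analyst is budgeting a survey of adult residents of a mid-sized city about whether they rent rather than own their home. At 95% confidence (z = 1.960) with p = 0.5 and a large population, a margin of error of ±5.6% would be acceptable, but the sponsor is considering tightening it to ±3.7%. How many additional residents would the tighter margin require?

395

At ±5.6%: n = 1.960² × 0.2500 / 0.056² ≈ 306.25 → 307.
At ±3.7%: n = 1.960² × 0.2500 / 0.037² ≈ 701.53 → 702.
Additional respondents: 702 − 307 = 395.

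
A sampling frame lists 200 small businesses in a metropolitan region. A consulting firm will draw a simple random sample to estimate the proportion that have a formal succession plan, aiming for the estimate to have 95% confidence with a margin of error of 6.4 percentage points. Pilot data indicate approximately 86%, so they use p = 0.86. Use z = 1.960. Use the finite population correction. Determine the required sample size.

Unadjusted: n₀ = 1.960² × 0.86 × 0.14 / 0.064² ≈ 112.92, so n₀ = 113.
Finite population correction with N = 200: n = n₀ / (1 + (n₀−1)/N) = 113 / (1 + 112/200) = 113 / 1.5600 ≈ 72.44.
Rounding up, n = 73.

73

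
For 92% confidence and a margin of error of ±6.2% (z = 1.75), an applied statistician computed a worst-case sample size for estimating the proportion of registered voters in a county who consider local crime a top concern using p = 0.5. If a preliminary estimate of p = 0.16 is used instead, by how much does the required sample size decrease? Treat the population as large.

92

Conservative (p = 0.5): n = 1.75² × 0.25 / 0.062² ≈ 199.17 → 200.
Using p = 0.16: p(1−p) = 0.1344, so n = 1.75² × 0.1344 / 0.062² ≈ 107.08 → 108.
Reduction: 200 − 108 = 92.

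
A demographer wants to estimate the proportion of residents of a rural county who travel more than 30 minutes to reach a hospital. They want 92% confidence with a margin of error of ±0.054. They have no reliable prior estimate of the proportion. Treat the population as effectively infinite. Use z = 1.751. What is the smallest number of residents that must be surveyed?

263

With no prior estimate, use p = 0.5, giving p(1−p) = 0.25.
n = z²·p(1−p)/E² = 1.751² × 0.2500 / 0.054² = 3.0660 × 0.2500 / 0.002916 ≈ 262.86.
Rounding up gives n = 263.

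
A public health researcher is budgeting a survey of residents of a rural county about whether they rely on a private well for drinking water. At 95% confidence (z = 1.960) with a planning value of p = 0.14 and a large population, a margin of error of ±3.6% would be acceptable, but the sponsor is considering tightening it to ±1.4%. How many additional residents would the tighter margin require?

At ±3.6%: n = 1.960² × 0.1204 / 0.036² ≈ 356.89 → 357.
At ±1.4%: n = 1.960² × 0.1204 / 0.014² ≈ 2359.84 → 2360.
Additional respondents: 2360 − 357 = 2003.

2003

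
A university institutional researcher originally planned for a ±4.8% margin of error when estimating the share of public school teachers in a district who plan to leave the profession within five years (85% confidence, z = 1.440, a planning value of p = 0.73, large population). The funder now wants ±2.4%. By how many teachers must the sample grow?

532

At ±4.8%: n = 1.440² × 0.1971 / 0.048² ≈ 177.39 → 178.
At ±2.4%: n = 1.440² × 0.1971 / 0.024² ≈ 709.56 → 710.
Additional respondents: 710 − 178 = 532.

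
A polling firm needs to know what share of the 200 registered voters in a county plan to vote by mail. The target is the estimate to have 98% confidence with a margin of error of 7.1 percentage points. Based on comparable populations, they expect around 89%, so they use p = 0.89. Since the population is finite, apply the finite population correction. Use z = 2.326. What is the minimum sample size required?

Unadjusted: n₀ = 2.326² × 0.89 × 0.11 / 0.071² ≈ 105.07, so n₀ = 106.
Finite population correction with N = 200: n = n₀ / (1 + (n₀−1)/N) = 106 / (1 + 105/200) = 106 / 1.5250 ≈ 69.51.
Rounding up, n = 70.

70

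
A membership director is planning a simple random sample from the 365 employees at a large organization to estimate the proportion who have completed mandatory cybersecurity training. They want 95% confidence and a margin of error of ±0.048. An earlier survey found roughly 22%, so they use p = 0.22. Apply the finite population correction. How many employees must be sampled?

161

For 95% confidence, z = 1.96.
Unadjusted: n₀ = 1.96² × 0.22 × 0.78 / 0.048² ≈ 286.12, so n₀ = 287.
Finite population correction with N = 365: n = n₀ / (1 + (n₀−1)/N) = 287 / (1 + 286/365) = 287 / 1.7836 ≈ 160.91.
Rounding up, n = 161.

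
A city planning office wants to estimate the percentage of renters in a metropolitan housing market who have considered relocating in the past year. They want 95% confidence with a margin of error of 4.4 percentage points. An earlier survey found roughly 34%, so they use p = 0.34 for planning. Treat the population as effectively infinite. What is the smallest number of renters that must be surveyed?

For 95% confidence, z = 1.96.
With p = 0.34, p(1−p) = 0.2244.
n = z²·p(1−p)/E² = 1.96² × 0.2244 / 0.044² = 3.8416 × 0.2244 / 0.001936 ≈ 445.28.
Rounding up gives n = 446.

446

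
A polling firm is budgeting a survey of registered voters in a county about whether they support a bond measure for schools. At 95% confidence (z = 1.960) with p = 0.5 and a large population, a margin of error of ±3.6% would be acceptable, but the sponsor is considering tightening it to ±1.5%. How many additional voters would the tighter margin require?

3527

At ±3.6%: n = 1.960² × 0.2500 / 0.036² ≈ 741.05 → 742.
At ±1.5%: n = 1.960² × 0.2500 / 0.015² ≈ 4268.44 → 4269.
Additional respondents: 4269 − 742 = 3527.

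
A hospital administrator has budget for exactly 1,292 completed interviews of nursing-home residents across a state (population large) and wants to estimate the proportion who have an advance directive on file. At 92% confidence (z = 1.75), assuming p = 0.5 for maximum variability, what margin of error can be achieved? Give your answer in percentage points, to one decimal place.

SE(p̂) = √[p(1−p)/n] = √[0.2500/1292] = 0.01391.
E = z × SE = 1.75 × 0.01391 = 0.02434, or 2.4 percentage points.

2.4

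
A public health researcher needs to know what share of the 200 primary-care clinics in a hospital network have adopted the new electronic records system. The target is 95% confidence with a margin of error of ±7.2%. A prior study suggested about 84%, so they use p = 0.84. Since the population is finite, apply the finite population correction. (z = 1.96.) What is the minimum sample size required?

67

Unadjusted: n₀ = 1.96² × 0.84 × 0.16 / 0.072² ≈ 99.60, so n₀ = 100.
Finite population correction with N = 200: n = n₀ / (1 + (n₀−1)/N) = 100 / (1 + 99/200) = 100 / 1.4950 ≈ 66.89.
Rounding up, n = 67.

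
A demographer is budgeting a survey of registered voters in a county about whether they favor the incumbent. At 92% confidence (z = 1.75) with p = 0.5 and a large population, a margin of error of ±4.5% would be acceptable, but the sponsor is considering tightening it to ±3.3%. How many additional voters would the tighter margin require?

325

At ±4.5%: n = 1.75² × 0.2500 / 0.045² ≈ 378.09 → 379.
At ±3.3%: n = 1.75² × 0.2500 / 0.033² ≈ 703.05 → 704.
Additional respondents: 704 − 379 = 325.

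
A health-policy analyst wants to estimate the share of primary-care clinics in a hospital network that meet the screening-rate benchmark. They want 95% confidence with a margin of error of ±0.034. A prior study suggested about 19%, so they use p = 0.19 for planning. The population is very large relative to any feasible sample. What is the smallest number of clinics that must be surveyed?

For 95% confidence, z = 1.96.
With p = 0.19, p(1−p) = 0.1539.
n = z²·p(1−p)/E² = 1.96² × 0.1539 / 0.034² = 3.8416 × 0.1539 / 0.001156 ≈ 511.44.
Rounding up gives n = 512.

512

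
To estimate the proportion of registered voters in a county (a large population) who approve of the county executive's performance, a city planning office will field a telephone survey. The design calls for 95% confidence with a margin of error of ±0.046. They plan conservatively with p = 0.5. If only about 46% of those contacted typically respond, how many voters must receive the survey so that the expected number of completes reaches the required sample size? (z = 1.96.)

987

Completed interviews needed: n₀ = 1.96² × 0.2500 / 0.046² ≈ 453.88 → 454.
At a 46% response rate, contacts needed = 454 / 0.46 ≈ 986.96 → 987.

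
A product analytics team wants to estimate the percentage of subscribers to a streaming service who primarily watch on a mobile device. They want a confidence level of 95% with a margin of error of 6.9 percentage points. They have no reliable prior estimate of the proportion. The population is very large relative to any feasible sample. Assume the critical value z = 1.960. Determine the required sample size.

With no prior estimate, use p = 0.5, giving p(1−p) = 0.25.
n = z²·p(1−p)/E² = 1.960² × 0.2500 / 0.069² = 3.8416 × 0.2500 / 0.004761 ≈ 201.72.
Rounding up gives n = 202.

202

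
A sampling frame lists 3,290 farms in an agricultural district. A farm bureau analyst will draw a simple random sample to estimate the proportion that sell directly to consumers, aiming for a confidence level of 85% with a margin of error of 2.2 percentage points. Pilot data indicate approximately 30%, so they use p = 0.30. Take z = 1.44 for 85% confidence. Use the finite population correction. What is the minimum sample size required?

707

Unadjusted: n₀ = 1.44² × 0.30 × 0.70 / 0.022² ≈ 899.70, so n₀ = 900.
Finite population correction with N = 3,290: n = n₀ / (1 + (n₀−1)/N) = 900 / (1 + 899/3290) = 900 / 1.2733 ≈ 706.85.
Rounding up, n = 707.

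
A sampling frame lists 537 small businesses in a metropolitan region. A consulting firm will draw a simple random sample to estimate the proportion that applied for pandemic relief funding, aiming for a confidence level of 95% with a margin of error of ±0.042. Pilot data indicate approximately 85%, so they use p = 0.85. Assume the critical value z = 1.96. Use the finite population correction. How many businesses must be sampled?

Unadjusted: n₀ = 1.96² × 0.85 × 0.15 / 0.042² ≈ 277.67, so n₀ = 278.
Finite population correction with N = 537: n = n₀ / (1 + (n₀−1)/N) = 278 / (1 + 277/537) = 278 / 1.5158 ≈ 183.40.
Rounding up, n = 184.

184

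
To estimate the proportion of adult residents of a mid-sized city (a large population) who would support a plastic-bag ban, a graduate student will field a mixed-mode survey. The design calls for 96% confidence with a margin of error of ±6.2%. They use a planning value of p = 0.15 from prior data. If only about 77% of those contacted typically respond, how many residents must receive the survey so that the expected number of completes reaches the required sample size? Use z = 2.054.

Completed interviews needed: n₀ = 2.054² × 0.1275 / 0.062² ≈ 139.94 → 140.
At a 77% response rate, contacts needed = 140 / 0.77 ≈ 181.82 → 182.

182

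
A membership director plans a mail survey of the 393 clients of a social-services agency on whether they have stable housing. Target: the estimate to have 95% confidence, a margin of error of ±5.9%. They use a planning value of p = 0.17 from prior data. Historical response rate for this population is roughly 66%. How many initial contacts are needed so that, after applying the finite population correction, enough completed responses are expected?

170

For 95% confidence, z = 1.960.
Completed interviews needed (unadjusted): n₀ = 1.960² × 0.1411 / 0.059² ≈ 155.72 → 156.
FPC for N = 393: n = 156 / (1 + 155/393) = 156 / 1.3944 ≈ 111.88 → 112.
At a 66% response rate, contacts needed = 112 / 0.66 ≈ 169.70 → 170.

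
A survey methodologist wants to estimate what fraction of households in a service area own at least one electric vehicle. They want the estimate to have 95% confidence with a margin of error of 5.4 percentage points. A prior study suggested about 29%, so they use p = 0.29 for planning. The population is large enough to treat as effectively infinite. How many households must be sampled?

272

For 95% confidence, z = 1.96.
With p = 0.29, p(1−p) = 0.2059.
n = z²·p(1−p)/E² = 1.96² × 0.2059 / 0.054² = 3.8416 × 0.2059 / 0.002916 ≈ 271.26.
Rounding up gives n = 272.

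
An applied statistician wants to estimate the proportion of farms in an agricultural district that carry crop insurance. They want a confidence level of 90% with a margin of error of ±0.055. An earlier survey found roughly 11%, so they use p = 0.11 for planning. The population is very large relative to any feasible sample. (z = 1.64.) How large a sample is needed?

88

With p = 0.11, p(1−p) = 0.0979.
n = z²·p(1−p)/E² = 1.64² × 0.0979 / 0.055² = 2.6896 × 0.0979 / 0.003025 ≈ 87.05.
Rounding up gives n = 88.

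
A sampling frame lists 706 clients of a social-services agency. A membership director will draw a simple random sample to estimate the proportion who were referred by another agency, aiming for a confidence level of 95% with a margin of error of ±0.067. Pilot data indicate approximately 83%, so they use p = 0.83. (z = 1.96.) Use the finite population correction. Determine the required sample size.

Unadjusted: n₀ = 1.96² × 0.83 × 0.17 / 0.067² ≈ 120.75, so n₀ = 121.
Finite population correction with N = 706: n = n₀ / (1 + (n₀−1)/N) = 121 / (1 + 120/706) = 121 / 1.1700 ≈ 103.42.
Rounding up, n = 104.

104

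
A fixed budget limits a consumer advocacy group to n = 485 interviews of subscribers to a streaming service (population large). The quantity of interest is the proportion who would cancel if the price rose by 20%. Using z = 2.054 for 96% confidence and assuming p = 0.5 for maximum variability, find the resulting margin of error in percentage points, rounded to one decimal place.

SE(p̂) = √[p(1−p)/n] = √[0.2500/485] = 0.02270.
E = z × SE = 2.054 × 0.02270 = 0.04663, or 4.7 percentage points.

4.7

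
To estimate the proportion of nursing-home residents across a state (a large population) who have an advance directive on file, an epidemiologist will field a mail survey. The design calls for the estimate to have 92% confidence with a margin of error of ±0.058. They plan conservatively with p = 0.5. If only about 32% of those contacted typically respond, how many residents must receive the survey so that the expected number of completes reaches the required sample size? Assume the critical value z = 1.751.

Completed interviews needed: n₀ = 1.751² × 0.2500 / 0.058² ≈ 227.85 → 228.
At a 32% response rate, contacts needed = 228 / 0.32 ≈ 712.50 → 713.

713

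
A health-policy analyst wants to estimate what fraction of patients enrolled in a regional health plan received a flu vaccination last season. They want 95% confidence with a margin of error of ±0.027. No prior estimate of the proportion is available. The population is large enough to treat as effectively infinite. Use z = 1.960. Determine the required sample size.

With no prior estimate, use p = 0.5, giving p(1−p) = 0.25.
n = z²·p(1−p)/E² = 1.960² × 0.2500 / 0.027² = 3.8416 × 0.2500 / 0.000729 ≈ 1317.42.
Rounding up gives n = 1318.

1318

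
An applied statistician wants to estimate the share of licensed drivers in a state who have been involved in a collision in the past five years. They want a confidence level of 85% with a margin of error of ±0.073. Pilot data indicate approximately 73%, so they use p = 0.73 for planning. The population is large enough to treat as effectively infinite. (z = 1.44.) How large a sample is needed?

With p = 0.73, p(1−p) = 0.1971.
n = z²·p(1−p)/E² = 1.44² × 0.1971 / 0.073² = 2.0736 × 0.1971 / 0.005329 ≈ 76.69.
Rounding up gives n = 77.

77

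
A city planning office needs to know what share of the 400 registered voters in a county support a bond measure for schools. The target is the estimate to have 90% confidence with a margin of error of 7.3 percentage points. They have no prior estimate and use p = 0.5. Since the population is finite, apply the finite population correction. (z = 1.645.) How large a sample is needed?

Unadjusted: n₀ = 1.645² × 0.50 × 0.50 / 0.073² ≈ 126.95, so n₀ = 127.
Finite population correction with N = 400: n = n₀ / (1 + (n₀−1)/N) = 127 / (1 + 126/400) = 127 / 1.3150 ≈ 96.58.
Rounding up, n = 97.

97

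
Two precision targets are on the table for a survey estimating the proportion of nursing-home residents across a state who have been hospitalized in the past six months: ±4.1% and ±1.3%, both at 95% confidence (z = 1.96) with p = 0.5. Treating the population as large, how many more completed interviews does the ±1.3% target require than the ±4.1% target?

At ±4.1%: n = 1.96² × 0.2500 / 0.041² ≈ 571.33 → 572.
At ±1.3%: n = 1.96² × 0.2500 / 0.013² ≈ 5682.84 → 5683.
Additional respondents: 5683 − 572 = 5111.

5111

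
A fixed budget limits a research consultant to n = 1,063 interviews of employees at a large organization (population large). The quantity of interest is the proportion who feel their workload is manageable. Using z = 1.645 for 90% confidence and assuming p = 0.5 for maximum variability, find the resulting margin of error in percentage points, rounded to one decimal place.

SE(p̂) = √[p(1−p)/n] = √[0.2500/1063] = 0.01534.
E = z × SE = 1.645 × 0.01534 = 0.02523, or 2.5 percentage points.

2.5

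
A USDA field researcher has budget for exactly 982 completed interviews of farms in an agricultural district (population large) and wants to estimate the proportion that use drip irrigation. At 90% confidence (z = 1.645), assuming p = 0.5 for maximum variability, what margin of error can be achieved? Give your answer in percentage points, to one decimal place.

SE(p̂) = √[p(1−p)/n] = √[0.2500/982] = 0.01596.
E = z × SE = 1.645 × 0.01596 = 0.02625, or 2.6 percentage points.

2.6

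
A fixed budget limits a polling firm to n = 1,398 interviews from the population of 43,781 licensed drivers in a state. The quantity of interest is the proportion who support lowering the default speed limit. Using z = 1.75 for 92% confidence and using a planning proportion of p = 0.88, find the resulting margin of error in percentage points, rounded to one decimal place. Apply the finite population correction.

1.5

Finite-population factor: (N−n)/(N−1) = (43781−1398)/(43781−1) = 0.9681.
SE(p̂) = √[p(1−p)/n · (N−n)/(N−1)] = √[0.1056/1398 × 0.9681] = 0.00855.
E = z × SE = 1.75 × 0.00855 = 0.01496 ≈ 1.5 percentage points.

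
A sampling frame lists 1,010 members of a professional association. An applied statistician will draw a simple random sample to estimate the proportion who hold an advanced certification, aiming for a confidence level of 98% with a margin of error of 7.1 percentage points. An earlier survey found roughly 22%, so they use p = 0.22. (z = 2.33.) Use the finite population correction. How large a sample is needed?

Unadjusted: n₀ = 2.33² × 0.22 × 0.78 / 0.071² ≈ 184.80, so n₀ = 185.
Finite population correction with N = 1,010: n = n₀ / (1 + (n₀−1)/N) = 185 / (1 + 184/1010) = 185 / 1.1822 ≈ 156.49.
Rounding up, n = 157.

157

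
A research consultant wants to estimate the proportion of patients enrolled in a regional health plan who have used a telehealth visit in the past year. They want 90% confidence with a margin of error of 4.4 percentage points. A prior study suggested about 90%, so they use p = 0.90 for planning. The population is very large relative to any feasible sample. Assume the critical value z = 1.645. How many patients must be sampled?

126

With p = 0.90, p(1−p) = 0.0900.
n = z²·p(1−p)/E² = 1.645² × 0.0900 / 0.044² = 2.7060 × 0.0900 / 0.001936 ≈ 125.80.
Rounding up gives n = 126.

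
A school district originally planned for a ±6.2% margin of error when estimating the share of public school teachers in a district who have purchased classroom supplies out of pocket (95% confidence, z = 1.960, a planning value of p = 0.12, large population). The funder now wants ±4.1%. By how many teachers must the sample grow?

At ±6.2%: n = 1.960² × 0.1056 / 0.062² ≈ 105.53 → 106.
At ±4.1%: n = 1.960² × 0.1056 / 0.041² ≈ 241.33 → 242.
Additional respondents: 242 − 106 = 136.

136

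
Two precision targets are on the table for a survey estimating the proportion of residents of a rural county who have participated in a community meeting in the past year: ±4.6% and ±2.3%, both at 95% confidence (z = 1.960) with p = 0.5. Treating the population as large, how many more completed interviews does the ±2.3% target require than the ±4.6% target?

At ±4.6%: n = 1.960² × 0.2500 / 0.046² ≈ 453.88 → 454.
At ±2.3%: n = 1.960² × 0.2500 / 0.023² ≈ 1815.50 → 1816.
Additional respondents: 1816 − 454 = 1362.

1362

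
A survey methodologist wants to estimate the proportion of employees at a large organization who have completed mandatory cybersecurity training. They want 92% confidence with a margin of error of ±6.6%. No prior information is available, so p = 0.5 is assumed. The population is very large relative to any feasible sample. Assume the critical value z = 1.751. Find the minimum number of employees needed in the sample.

With p = 0.5, p(1−p) = 0.25.
n = z²·p(1−p)/E² = 1.751² × 0.2500 / 0.066² = 3.0660 × 0.2500 / 0.004356 ≈ 175.96.
Rounding up gives n = 176.

176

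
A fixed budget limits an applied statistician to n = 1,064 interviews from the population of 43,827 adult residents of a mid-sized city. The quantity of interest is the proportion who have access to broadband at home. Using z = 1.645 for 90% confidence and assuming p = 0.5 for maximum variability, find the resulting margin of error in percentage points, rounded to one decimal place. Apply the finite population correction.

Finite-population factor: (N−n)/(N−1) = (43827−1064)/(43827−1) = 0.9757.
SE(p̂) = √[p(1−p)/n · (N−n)/(N−1)] = √[0.2500/1064 × 0.9757] = 0.01514.
E = z × SE = 1.645 × 0.01514 = 0.02491 ≈ 2.5 percentage points.

2.5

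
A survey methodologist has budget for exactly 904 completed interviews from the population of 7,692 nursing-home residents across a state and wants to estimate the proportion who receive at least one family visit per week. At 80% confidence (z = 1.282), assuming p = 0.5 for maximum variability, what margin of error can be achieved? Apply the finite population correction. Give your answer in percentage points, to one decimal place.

Finite-population factor: (N−n)/(N−1) = (7692−904)/(7692−1) = 0.8826.
SE(p̂) = √[p(1−p)/n · (N−n)/(N−1)] = √[0.2500/904 × 0.8826] = 0.01562.
E = z × SE = 1.282 × 0.01562 = 0.02003 ≈ 2.0 percentage points.

2.0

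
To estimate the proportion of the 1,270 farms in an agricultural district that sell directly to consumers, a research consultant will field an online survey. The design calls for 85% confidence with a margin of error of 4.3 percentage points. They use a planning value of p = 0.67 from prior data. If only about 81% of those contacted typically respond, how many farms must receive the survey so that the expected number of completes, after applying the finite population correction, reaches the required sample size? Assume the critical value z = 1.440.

Completed interviews needed (unadjusted): n₀ = 1.440² × 0.2211 / 0.043² ≈ 247.96 → 248.
FPC for N = 1,270: n = 248 / (1 + 247/1270) = 248 / 1.1945 ≈ 207.62 → 208.
At an 81% response rate, contacts needed = 208 / 0.81 ≈ 256.79 → 257.

257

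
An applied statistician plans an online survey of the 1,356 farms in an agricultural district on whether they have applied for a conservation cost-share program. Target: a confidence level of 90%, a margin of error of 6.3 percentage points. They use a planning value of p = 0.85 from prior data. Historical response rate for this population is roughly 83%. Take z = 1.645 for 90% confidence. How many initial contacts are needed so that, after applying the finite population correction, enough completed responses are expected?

99

Completed interviews needed (unadjusted): n₀ = 1.645² × 0.1275 / 0.063² ≈ 86.93 → 87.
FPC for N = 1,356: n = 87 / (1 + 86/1356) = 87 / 1.0634 ≈ 81.81 → 82.
At an 83% response rate, contacts needed = 82 / 0.83 ≈ 98.80 → 99.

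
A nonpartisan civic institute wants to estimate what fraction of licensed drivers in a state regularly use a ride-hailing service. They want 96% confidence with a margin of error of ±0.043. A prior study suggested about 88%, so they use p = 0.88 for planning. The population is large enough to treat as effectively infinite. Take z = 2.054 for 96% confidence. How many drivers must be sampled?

With p = 0.88, p(1−p) = 0.1056.
n = z²·p(1−p)/E² = 2.054² × 0.1056 / 0.043² = 4.2189 × 0.1056 / 0.001849 ≈ 240.95.
Rounding up gives n = 241.

241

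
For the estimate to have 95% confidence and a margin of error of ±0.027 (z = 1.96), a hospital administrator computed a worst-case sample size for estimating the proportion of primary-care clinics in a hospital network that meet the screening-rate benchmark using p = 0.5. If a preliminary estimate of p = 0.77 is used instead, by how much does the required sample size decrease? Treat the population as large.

Conservative (p = 0.5): n = 1.96² × 0.25 / 0.027² ≈ 1317.42 → 1318.
Using p = 0.77: p(1−p) = 0.1771, so n = 1.96² × 0.1771 / 0.027² ≈ 933.26 → 934.
Reduction: 1318 − 934 = 384.

384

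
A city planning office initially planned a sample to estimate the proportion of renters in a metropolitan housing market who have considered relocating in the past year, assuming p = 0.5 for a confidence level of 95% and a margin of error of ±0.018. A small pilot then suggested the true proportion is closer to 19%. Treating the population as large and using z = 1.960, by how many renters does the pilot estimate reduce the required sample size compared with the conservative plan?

1140

Conservative (p = 0.5): n = 1.960² × 0.25 / 0.018² ≈ 2964.20 → 2965.
Using p = 0.19: p(1−p) = 0.1539, so n = 1.960² × 0.1539 / 0.018² ≈ 1824.76 → 1825.
Reduction: 2965 − 1825 = 1140.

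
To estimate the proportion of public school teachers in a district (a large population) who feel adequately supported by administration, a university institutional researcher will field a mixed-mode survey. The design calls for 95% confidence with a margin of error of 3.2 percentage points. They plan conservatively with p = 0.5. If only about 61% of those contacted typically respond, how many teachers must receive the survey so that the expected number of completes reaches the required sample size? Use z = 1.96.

1538

Completed interviews needed: n₀ = 1.96² × 0.2500 / 0.032² ≈ 937.89 → 938.
At a 61% response rate, contacts needed = 938 / 0.61 ≈ 1537.70 → 1538.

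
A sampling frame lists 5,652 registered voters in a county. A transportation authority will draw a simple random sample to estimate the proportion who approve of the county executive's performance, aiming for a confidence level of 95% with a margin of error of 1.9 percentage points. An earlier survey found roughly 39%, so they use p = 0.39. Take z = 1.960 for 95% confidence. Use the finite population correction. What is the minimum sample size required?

1749

Unadjusted: n₀ = 1.960² × 0.39 × 0.61 / 0.019² ≈ 2531.63, so n₀ = 2532.
Finite population correction with N = 5,652: n = n₀ / (1 + (n₀−1)/N) = 2532 / (1 + 2531/5652) = 2532 / 1.4478 ≈ 1748.85.
Rounding up, n = 1749.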